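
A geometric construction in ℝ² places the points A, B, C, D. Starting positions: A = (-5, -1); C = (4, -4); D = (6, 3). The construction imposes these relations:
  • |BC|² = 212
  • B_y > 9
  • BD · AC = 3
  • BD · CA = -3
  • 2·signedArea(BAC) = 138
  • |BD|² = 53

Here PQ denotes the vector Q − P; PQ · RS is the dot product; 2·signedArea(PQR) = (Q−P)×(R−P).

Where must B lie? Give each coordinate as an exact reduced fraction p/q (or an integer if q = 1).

B = (8, 10)

1. B_x = 8  [BD · CA = -3 ∩ 2·signedArea(BAC) = 138]
2. B_y = 10  [BD · CA = -3 ∩ 2·signedArea(BAC) = 138]
   → B = (8, 10)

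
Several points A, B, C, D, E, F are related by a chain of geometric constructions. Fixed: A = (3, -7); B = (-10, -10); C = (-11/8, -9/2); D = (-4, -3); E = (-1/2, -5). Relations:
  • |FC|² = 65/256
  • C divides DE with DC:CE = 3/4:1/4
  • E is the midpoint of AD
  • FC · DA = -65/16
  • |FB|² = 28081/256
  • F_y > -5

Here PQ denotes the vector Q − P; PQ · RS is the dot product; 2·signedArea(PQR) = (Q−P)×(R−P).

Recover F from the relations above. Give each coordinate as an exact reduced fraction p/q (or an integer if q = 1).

F = (-15/16, -19/4)

1. F_x = -15/16  [line -7·x + 4·y + 199/16 = 0 ∩ |FC|² = 65/256]
2. F_y = -19/4  [line -7·x + 4·y + 199/16 = 0 ∩ |FC|² = 65/256]
   → F = (-15/16, -19/4)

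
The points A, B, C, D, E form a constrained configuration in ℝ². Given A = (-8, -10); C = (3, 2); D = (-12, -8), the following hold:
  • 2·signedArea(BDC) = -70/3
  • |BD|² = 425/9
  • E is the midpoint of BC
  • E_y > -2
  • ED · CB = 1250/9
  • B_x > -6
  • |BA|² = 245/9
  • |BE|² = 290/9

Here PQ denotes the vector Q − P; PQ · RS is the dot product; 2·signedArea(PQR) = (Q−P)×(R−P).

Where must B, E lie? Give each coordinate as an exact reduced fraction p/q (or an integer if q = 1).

B = (-17/3, -16/3)
E = (-4/3, -5/3)

1. B_x = -17/3  [line -10·x + 15·y + 70/3 = 0 ∩ |BA|² = 245/9]
2. B_y = -16/3  [line -10·x + 15·y + 70/3 = 0 ∩ |BA|² = 245/9]
   → B = (-17/3, -16/3)
3. E_x = -4/3  [E is the midpoint of BC]
4. E_y = -5/3  [E is the midpoint of BC]
   → E = (-4/3, -5/3)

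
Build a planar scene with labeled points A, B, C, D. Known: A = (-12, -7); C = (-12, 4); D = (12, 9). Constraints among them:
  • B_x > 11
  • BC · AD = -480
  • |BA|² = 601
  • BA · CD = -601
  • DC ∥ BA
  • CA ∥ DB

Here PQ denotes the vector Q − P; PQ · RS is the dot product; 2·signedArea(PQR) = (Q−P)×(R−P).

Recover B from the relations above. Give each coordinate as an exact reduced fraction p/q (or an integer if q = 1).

B = (12, -2)

1. B_x = 12  [DC ∥ BA ∩ CA ∥ DB]
2. B_y = -2  [DC ∥ BA ∩ CA ∥ DB]
   → B = (12, -2)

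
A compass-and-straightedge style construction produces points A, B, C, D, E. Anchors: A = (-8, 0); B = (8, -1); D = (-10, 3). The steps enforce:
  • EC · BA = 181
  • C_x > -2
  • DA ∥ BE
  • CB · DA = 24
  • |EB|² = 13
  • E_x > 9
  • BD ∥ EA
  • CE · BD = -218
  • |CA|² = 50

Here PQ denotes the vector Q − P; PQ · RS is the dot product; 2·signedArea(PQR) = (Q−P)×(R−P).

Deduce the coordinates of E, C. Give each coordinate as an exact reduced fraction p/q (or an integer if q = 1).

C = (-1, 1)
E = (10, -4)

1. E_x = 10  [BD ∥ EA ∩ DA ∥ BE]
2. E_y = -4  [BD ∥ EA ∩ DA ∥ BE]
   → E = (10, -4)
3. C_x = -1  [CE · BD = -218 ∩ EC · BA = 181]
4. C_y = 1  [CE · BD = -218 ∩ EC · BA = 181]
   → C = (-1, 1)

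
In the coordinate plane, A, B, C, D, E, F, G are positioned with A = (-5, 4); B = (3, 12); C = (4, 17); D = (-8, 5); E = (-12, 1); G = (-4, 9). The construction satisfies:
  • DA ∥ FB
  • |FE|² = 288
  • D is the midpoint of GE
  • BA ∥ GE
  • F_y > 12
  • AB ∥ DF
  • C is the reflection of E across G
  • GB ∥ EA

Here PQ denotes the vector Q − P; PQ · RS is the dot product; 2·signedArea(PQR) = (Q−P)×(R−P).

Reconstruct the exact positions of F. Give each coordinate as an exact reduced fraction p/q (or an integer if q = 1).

1. F_x = 0  [DA ∥ FB ∩ AB ∥ DF]
2. F_y = 13  [DA ∥ FB ∩ AB ∥ DF]
   → F = (0, 13)

F = (0, 13)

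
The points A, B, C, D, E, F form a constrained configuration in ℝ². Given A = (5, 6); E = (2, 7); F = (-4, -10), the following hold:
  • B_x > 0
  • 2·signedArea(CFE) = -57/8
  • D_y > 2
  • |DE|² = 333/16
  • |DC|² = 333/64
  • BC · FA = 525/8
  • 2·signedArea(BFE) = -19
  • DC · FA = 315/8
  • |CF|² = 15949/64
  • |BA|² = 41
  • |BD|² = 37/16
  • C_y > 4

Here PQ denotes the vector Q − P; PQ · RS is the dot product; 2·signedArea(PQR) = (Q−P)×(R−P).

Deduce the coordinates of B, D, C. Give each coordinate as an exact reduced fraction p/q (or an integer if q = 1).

B = (1, 1)
C = (13/8, 19/4)
D = (5/4, 5/2)

1. C_x = 13/8  [line -17·x + 6·y + -7/8 = 0 ∩ |CF|² = 15949/64]
2. C_y = 19/4  [line -17·x + 6·y + -7/8 = 0 ∩ |CF|² = 15949/64]
   → C = (13/8, 19/4)
3. B_x = 1  [2·signedArea(BFE) = -19 ∩ BC · FA = 525/8]
4. B_y = 1  [2·signedArea(BFE) = -19 ∩ BC · FA = 525/8]
   → B = (1, 1)
5. D_x = 5/4  [line -9·x + -16·y + 205/4 = 0 ∩ |BD|² = 37/16]
6. D_y = 5/2  [line -9·x + -16·y + 205/4 = 0 ∩ |BD|² = 37/16]
   → D = (5/4, 5/2)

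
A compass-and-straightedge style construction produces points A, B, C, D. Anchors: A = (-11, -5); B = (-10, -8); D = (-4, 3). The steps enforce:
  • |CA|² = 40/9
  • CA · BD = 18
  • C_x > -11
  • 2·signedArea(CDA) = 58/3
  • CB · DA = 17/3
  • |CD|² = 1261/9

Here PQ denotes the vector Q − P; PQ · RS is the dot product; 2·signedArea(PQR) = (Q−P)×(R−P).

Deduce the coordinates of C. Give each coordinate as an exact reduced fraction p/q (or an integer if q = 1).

1. C_x = -31/3  [CB · DA = 17/3 ∩ CA · BD = 18]
2. C_y = -7  [CB · DA = 17/3 ∩ CA · BD = 18]
   → C = (-31/3, -7)

C = (-31/3, -7)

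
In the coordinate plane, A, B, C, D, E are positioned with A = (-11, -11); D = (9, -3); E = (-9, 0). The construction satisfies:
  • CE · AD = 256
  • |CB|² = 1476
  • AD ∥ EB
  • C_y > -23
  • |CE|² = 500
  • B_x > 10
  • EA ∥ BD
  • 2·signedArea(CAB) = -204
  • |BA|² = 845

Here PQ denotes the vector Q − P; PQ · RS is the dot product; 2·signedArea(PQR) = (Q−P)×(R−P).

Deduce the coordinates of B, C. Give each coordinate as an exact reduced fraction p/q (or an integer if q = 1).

B = (11, 8)
C = (-13, -22)

1. B_x = 11  [EA ∥ BD ∩ AD ∥ EB]
2. B_y = 8  [EA ∥ BD ∩ AD ∥ EB]
   → B = (11, 8)
3. C_x = -13  [CE · AD = 256 ∩ 2·signedArea(CAB) = -204]
4. C_y = -22  [CE · AD = 256 ∩ 2·signedArea(CAB) = -204]
   → C = (-13, -22)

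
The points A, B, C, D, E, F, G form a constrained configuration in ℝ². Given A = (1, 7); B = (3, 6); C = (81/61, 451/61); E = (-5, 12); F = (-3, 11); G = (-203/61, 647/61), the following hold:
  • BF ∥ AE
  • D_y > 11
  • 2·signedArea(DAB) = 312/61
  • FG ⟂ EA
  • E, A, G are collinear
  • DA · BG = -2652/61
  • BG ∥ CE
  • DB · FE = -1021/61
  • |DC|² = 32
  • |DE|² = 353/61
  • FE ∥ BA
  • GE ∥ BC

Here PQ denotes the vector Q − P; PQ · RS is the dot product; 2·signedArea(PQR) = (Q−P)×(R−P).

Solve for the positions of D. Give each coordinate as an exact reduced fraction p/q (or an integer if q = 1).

1. D_x = -163/61  [DA · BG = -2652/61 ∩ DB · FE = -1021/61]
2. D_y = 695/61  [DA · BG = -2652/61 ∩ DB · FE = -1021/61]
   → D = (-163/61, 695/61)

D = (-163/61, 695/61)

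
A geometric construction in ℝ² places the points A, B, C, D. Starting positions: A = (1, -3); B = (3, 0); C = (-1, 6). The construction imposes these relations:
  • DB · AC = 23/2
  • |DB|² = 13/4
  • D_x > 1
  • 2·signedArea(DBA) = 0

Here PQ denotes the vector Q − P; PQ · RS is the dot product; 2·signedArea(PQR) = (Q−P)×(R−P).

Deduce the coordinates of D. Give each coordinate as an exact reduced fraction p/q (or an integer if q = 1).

1. D_x = 2  [2·signedArea(DBA) = 0 ∩ DB · AC = 23/2]
2. D_y = -3/2  [2·signedArea(DBA) = 0 ∩ DB · AC = 23/2]
   → D = (2, -3/2)

D = (2, -3/2)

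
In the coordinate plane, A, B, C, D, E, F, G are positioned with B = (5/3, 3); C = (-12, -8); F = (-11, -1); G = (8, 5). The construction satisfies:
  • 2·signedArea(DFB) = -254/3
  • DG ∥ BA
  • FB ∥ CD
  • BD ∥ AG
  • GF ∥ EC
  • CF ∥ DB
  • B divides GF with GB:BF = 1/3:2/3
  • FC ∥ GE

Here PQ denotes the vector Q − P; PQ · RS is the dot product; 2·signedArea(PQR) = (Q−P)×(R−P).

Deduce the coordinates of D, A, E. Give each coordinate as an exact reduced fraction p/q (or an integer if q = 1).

1. D_x = 2/3  [CF ∥ DB ∩ FB ∥ CD]
2. D_y = -4  [CF ∥ DB ∩ FB ∥ CD]
   → D = (2/3, -4)
3. A_x = 9  [BD ∥ AG ∩ DG ∥ BA]
4. A_y = 12  [BD ∥ AG ∩ DG ∥ BA]
   → A = (9, 12)
5. E_x = 7  [GF ∥ EC ∩ FC ∥ GE]
6. E_y = -2  [GF ∥ EC ∩ FC ∥ GE]
   → E = (7, -2)

A = (9, 12)
D = (2/3, -4)
E = (7, -2)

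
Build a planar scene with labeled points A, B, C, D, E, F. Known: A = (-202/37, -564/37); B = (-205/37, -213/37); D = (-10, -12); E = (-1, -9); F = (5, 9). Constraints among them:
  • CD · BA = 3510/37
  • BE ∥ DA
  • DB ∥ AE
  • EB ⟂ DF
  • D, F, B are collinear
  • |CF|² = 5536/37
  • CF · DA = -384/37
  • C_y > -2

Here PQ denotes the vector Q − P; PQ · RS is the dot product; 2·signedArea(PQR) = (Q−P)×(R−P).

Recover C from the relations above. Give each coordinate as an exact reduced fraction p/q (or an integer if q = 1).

C = (-19/37, -71/37)

1. C_x = -19/37  [CF · DA = -384/37 ∩ CD · BA = 3510/37]
2. C_y = -71/37  [CF · DA = -384/37 ∩ CD · BA = 3510/37]
   → C = (-19/37, -71/37)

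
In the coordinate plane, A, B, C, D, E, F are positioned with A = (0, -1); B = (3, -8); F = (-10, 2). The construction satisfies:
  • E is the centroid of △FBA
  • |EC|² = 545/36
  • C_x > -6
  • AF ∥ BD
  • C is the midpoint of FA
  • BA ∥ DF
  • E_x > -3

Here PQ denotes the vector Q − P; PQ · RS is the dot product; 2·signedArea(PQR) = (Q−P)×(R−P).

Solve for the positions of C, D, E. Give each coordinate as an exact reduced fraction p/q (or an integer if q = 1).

1. C_x = -5  [C is the midpoint of FA]
2. C_y = 1/2  [C is the midpoint of FA]
   → C = (-5, 1/2)
3. D_x = -7  [BA ∥ DF ∩ AF ∥ BD]
4. D_y = -5  [BA ∥ DF ∩ AF ∥ BD]
   → D = (-7, -5)
5. E_x = -7/3  [E is the centroid of △FBA]
6. E_y = -7/3  [E is the centroid of △FBA]
   → E = (-7/3, -7/3)

C = (-5, 1/2)
D = (-7, -5)
E = (-7/3, -7/3)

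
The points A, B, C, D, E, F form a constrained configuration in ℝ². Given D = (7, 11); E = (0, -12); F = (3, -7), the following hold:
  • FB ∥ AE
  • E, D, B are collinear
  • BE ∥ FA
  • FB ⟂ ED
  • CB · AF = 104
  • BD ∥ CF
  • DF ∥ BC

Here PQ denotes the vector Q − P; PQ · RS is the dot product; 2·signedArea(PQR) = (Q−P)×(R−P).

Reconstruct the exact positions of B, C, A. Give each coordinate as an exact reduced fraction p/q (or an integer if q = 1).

1. B_x = 28/17  [E, D, B are collinear ∩ FB ⟂ ED]
2. B_y = -112/17  [E, D, B are collinear ∩ FB ⟂ ED]
   → B = (28/17, -112/17)
3. C_x = -40/17  [BD ∥ CF ∩ DF ∥ BC]
4. C_y = -418/17  [BD ∥ CF ∩ DF ∥ BC]
   → C = (-40/17, -418/17)
5. A_x = 23/17  [FB ∥ AE ∩ BE ∥ FA]
6. A_y = -211/17  [FB ∥ AE ∩ BE ∥ FA]
   → A = (23/17, -211/17)

A = (23/17, -211/17)
B = (28/17, -112/17)
C = (-40/17, -418/17)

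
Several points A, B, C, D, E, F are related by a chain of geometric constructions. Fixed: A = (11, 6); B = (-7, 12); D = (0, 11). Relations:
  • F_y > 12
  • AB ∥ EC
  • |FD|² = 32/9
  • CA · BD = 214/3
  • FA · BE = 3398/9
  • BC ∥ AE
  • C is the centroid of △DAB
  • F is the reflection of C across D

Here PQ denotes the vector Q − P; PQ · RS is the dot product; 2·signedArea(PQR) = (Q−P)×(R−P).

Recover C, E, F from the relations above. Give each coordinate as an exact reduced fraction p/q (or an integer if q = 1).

C = (4/3, 29/3)
E = (58/3, 11/3)
F = (-4/3, 37/3)

1. C_x = 4/3  [C is the centroid of △DAB]
2. C_y = 29/3  [C is the centroid of △DAB]
   → C = (4/3, 29/3)
3. E_x = 58/3  [AB ∥ EC ∩ BC ∥ AE]
4. E_y = 11/3  [AB ∥ EC ∩ BC ∥ AE]
   → E = (58/3, 11/3)
5. F_x = -4/3  [F is the reflection of C across D]
6. F_y = 37/3  [F is the reflection of C across D]
   → F = (-4/3, 37/3)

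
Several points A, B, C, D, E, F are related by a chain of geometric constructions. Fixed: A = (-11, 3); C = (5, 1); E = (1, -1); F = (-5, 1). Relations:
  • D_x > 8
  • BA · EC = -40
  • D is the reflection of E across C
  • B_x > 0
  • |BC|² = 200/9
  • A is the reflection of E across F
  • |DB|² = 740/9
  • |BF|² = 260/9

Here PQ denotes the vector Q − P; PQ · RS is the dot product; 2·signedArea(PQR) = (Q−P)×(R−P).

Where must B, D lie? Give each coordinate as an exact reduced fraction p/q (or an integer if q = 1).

1. B_x = 1/3  [line -4·x + -2·y + 2 = 0 ∩ |BF|² = 260/9]
2. B_y = 1/3  [line -4·x + -2·y + 2 = 0 ∩ |BF|² = 260/9]
   → B = (1/3, 1/3)
3. D_x = 9  [D is the reflection of E across C]
4. D_y = 3  [D is the reflection of E across C]
   → D = (9, 3)

B = (1/3, 1/3)
D = (9, 3)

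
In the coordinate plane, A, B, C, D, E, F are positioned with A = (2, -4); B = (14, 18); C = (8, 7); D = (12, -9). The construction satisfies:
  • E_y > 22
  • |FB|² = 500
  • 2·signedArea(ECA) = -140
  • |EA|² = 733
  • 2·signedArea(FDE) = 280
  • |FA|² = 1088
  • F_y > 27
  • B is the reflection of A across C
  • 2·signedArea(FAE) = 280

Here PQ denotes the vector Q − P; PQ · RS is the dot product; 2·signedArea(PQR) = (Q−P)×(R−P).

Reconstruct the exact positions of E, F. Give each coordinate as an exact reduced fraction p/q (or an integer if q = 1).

1. E_x = 4  [line 11·x + -6·y + 94 = 0 ∩ |EA|² = 733]
2. E_y = 23  [line 11·x + -6·y + 94 = 0 ∩ |EA|² = 733]
   → E = (4, 23)
3. F_x = -6  [2·signedArea(FDE) = 280 ∩ 2·signedArea(FAE) = 280]
4. F_y = 28  [2·signedArea(FDE) = 280 ∩ 2·signedArea(FAE) = 280]
   → F = (-6, 28)

E = (4, 23)
F = (-6, 28)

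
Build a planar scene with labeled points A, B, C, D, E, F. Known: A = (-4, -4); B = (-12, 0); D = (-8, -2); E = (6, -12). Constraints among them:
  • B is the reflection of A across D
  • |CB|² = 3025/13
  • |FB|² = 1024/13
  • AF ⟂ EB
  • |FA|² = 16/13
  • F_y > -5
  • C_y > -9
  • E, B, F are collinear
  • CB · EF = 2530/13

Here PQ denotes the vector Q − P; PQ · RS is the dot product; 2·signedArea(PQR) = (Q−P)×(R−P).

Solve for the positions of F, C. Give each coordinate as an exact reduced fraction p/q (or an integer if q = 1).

1. F_x = -60/13  [E, B, F are collinear ∩ AF ⟂ EB]
2. F_y = -64/13  [E, B, F are collinear ∩ AF ⟂ EB]
   → F = (-60/13, -64/13)
3. C_x = 9/13  [line 138/13·x + -92/13·y + -874/13 = 0 ∩ |CB|² = 3025/13]
4. C_y = -110/13  [line 138/13·x + -92/13·y + -874/13 = 0 ∩ |CB|² = 3025/13]
   → C = (9/13, -110/13)

C = (9/13, -110/13)
F = (-60/13, -64/13)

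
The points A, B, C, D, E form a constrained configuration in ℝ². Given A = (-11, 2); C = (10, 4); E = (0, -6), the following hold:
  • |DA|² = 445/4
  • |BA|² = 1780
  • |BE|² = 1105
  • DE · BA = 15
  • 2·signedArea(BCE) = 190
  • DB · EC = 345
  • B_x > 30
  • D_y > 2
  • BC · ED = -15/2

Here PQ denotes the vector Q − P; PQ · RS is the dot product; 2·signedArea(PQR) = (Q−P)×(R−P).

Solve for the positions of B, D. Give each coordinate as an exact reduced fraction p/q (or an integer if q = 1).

B = (31, 6)
D = (-1/2, 3)

1. B_x = 31  [line 10·x + -10·y + -250 = 0 ∩ |BE|² = 1105]
2. B_y = 6  [line 10·x + -10·y + -250 = 0 ∩ |BE|² = 1105]
   → B = (31, 6)
3. D_x = -1/2  [BC · ED = -15/2 ∩ DB · EC = 345]
4. D_y = 3  [BC · ED = -15/2 ∩ DB · EC = 345]
   → D = (-1/2, 3)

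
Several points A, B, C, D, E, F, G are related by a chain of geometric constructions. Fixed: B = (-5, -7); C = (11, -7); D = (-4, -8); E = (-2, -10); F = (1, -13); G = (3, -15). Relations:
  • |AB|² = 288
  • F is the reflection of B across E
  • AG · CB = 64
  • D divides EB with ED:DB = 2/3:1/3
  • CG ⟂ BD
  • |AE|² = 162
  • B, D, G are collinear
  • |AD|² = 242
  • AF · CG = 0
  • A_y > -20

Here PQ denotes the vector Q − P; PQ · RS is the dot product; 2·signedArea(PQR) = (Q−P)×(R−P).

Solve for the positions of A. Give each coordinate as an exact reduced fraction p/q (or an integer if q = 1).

1. A_x = 7  [AF · CG = 0 ∩ AG · CB = 64]
2. A_y = -19  [AF · CG = 0 ∩ AG · CB = 64]
   → A = (7, -19)

A = (7, -19)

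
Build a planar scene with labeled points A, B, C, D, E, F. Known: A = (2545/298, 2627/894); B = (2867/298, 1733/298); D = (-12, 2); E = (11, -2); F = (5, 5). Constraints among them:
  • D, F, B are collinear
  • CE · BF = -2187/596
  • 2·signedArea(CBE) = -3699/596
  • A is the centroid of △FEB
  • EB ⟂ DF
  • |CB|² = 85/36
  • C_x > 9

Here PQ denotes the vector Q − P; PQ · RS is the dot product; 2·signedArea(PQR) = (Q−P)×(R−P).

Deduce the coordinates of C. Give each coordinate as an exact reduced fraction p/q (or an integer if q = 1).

C = (1353/149, 3913/894)

1. C_x = 1353/149  [line 1377/298·x + 243/298·y + -27135/596 = 0 ∩ |CB|² = 85/36]
2. C_y = 3913/894  [line 1377/298·x + 243/298·y + -27135/596 = 0 ∩ |CB|² = 85/36]
   → C = (1353/149, 3913/894)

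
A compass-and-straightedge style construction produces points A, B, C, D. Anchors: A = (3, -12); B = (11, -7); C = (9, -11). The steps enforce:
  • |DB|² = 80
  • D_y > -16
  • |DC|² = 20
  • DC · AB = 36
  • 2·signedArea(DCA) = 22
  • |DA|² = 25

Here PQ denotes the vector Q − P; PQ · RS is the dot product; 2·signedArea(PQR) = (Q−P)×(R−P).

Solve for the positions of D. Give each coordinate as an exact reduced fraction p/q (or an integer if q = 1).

D = (7, -15)

1. D_x = 7  [2·signedArea(DCA) = 22 ∩ DC · AB = 36]
2. D_y = -15  [2·signedArea(DCA) = 22 ∩ DC · AB = 36]
   → D = (7, -15)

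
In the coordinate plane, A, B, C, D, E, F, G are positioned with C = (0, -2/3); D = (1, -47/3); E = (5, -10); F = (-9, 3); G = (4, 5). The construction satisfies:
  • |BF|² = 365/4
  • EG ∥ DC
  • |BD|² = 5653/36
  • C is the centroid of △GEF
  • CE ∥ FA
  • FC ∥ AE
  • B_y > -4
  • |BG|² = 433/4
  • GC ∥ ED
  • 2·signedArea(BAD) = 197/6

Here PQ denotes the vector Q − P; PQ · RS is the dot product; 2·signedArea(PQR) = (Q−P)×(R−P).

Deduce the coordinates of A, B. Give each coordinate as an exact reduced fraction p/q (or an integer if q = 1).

A = (-4, -19/3)
B = (-2, -7/2)

1. A_x = -4  [FC ∥ AE ∩ CE ∥ FA]
2. A_y = -19/3  [FC ∥ AE ∩ CE ∥ FA]
   → A = (-4, -19/3)
3. B_x = -2  [line 28/3·x + 5·y + 217/6 = 0 ∩ |BD|² = 5653/36]
4. B_y = -7/2  [line 28/3·x + 5·y + 217/6 = 0 ∩ |BD|² = 5653/36]
   → B = (-2, -7/2)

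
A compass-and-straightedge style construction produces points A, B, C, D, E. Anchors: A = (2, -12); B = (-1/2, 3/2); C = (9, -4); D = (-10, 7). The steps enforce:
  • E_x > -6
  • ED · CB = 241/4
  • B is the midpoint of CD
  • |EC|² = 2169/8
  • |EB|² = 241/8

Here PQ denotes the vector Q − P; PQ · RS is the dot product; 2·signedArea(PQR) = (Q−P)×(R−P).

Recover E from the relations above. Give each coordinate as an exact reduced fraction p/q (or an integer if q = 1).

E = (-21/4, 17/4)

1. E_x = -21/4  [line 19/2·x + -11/2·y + 293/4 = 0 ∩ |EC|² = 2169/8]
2. E_y = 17/4  [line 19/2·x + -11/2·y + 293/4 = 0 ∩ |EC|² = 2169/8]
   → E = (-21/4, 17/4)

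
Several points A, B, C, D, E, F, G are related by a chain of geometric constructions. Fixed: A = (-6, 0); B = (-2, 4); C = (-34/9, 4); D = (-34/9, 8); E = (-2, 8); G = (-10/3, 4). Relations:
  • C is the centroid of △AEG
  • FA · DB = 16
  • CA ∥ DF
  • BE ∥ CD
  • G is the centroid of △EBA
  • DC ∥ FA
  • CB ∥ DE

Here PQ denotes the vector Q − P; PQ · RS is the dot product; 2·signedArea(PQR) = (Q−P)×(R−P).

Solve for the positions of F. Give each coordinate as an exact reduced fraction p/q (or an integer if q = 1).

F = (-6, 4)

1. F_x = -6  [DC ∥ FA ∩ CA ∥ DF]
2. F_y = 4  [DC ∥ FA ∩ CA ∥ DF]
   → F = (-6, 4)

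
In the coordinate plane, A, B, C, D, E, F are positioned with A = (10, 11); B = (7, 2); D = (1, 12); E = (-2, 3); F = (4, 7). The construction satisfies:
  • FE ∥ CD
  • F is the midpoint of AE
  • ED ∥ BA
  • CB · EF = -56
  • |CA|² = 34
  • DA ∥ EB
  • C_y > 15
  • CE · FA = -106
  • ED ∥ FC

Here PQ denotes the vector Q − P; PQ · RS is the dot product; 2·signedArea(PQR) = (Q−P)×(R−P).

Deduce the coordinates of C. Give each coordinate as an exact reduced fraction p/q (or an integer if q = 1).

1. C_x = 7  [FE ∥ CD ∩ ED ∥ FC]
2. C_y = 16  [FE ∥ CD ∩ ED ∥ FC]
   → C = (7, 16)

C = (7, 16)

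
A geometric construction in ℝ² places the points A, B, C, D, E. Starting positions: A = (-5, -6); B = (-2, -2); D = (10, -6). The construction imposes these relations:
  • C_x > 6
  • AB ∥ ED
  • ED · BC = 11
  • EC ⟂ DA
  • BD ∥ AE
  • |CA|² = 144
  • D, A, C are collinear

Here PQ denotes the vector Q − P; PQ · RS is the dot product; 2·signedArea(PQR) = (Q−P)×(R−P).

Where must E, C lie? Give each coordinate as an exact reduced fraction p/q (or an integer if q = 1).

1. E_x = 7  [AB ∥ ED ∩ BD ∥ AE]
2. E_y = -10  [AB ∥ ED ∩ BD ∥ AE]
   → E = (7, -10)
3. C_x = 7  [D, A, C are collinear ∩ EC ⟂ DA]
4. C_y = -6  [D, A, C are collinear ∩ EC ⟂ DA]
   → C = (7, -6)

C = (7, -6)
E = (7, -10)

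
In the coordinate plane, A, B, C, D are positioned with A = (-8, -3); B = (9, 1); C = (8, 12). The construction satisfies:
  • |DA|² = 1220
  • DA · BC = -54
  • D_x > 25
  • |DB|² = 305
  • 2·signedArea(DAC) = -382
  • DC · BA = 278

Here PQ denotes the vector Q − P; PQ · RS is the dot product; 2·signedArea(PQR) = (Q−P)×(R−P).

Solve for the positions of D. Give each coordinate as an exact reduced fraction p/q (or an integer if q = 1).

D = (26, 5)

1. D_x = 26  [DA · BC = -54 ∩ DC · BA = 278]
2. D_y = 5  [DA · BC = -54 ∩ DC · BA = 278]
   → D = (26, 5)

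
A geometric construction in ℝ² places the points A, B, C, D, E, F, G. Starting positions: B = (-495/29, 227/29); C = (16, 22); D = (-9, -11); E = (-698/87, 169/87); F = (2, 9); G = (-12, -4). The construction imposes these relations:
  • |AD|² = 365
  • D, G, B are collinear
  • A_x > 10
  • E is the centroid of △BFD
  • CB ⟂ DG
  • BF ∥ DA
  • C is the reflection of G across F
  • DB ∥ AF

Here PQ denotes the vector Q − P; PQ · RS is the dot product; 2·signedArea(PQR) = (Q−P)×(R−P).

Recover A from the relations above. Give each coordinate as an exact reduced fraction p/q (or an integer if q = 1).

A = (292/29, -285/29)

1. A_x = 292/29  [DB ∥ AF ∩ BF ∥ DA]
2. A_y = -285/29  [DB ∥ AF ∩ BF ∥ DA]
   → A = (292/29, -285/29)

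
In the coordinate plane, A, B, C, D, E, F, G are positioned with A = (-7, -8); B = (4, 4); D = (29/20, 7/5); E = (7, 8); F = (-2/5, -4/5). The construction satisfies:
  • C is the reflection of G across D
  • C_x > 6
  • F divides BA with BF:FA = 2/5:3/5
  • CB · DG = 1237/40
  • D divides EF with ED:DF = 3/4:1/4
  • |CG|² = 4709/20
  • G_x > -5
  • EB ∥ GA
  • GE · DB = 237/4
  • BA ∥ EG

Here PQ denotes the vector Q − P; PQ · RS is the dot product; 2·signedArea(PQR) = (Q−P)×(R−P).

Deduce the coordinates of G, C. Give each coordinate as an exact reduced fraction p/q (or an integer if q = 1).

1. G_x = -4  [EB ∥ GA ∩ BA ∥ EG]
2. G_y = -4  [EB ∥ GA ∩ BA ∥ EG]
   → G = (-4, -4)
3. C_x = 69/10  [C is the reflection of G across D]
4. C_y = 34/5  [C is the reflection of G across D]
   → C = (69/10, 34/5)

C = (69/10, 34/5)
G = (-4, -4)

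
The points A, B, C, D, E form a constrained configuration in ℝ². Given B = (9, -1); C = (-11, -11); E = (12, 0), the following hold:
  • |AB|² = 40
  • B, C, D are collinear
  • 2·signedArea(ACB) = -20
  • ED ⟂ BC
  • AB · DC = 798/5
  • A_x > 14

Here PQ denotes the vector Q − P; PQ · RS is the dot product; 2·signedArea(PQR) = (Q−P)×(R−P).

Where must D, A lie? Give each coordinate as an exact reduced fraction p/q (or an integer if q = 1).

A = (15, 1)
D = (59/5, 2/5)

1. D_x = 59/5  [B, C, D are collinear ∩ ED ⟂ BC]
2. D_y = 2/5  [B, C, D are collinear ∩ ED ⟂ BC]
   → D = (59/5, 2/5)
3. A_x = 15  [AB · DC = 798/5 ∩ 2·signedArea(ACB) = -20]
4. A_y = 1  [AB · DC = 798/5 ∩ 2·signedArea(ACB) = -20]
   → A = (15, 1)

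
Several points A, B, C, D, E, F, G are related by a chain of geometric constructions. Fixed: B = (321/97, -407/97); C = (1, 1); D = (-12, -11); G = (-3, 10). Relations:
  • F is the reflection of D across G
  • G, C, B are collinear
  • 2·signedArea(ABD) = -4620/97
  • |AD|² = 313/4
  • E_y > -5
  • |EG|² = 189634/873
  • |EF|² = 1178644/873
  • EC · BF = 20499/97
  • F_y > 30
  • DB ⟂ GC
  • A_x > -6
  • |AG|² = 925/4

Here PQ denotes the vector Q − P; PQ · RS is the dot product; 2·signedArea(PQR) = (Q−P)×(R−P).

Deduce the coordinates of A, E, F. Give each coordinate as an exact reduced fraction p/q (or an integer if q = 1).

A = (-11/2, -5)
E = (-746/291, -459/97)
F = (6, 31)

1. A_x = -11/2  [line 660/97·x + -1485/97·y + -3795/97 = 0 ∩ |AD|² = 313/4]
2. A_y = -5  [line 660/97·x + -1485/97·y + -3795/97 = 0 ∩ |AD|² = 313/4]
   → A = (-11/2, -5)
3. F_x = 6  [F is the reflection of D across G]
4. F_y = 31  [F is the reflection of D across G]
   → F = (6, 31)
5. E_x = -746/291  [line -261/97·x + -3414/97·y + -16824/97 = 0 ∩ |EF|² = 1178644/873]
6. E_y = -459/97  [line -261/97·x + -3414/97·y + -16824/97 = 0 ∩ |EF|² = 1178644/873]
   → E = (-746/291, -459/97)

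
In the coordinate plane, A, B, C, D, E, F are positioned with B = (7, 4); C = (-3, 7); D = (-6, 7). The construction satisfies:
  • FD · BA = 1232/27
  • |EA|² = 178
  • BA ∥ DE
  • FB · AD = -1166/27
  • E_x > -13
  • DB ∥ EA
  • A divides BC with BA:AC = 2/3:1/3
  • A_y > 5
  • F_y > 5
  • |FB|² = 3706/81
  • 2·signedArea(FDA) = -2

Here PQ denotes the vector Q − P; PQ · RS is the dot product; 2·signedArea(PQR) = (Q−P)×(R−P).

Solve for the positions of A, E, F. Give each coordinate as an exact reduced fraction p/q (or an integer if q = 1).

1. A_x = 1/3  [A divides BC with BA:AC = 2/3:1/3]
2. A_y = 6  [A divides BC with BA:AC = 2/3:1/3]
   → A = (1/3, 6)
3. E_x = -38/3  [DB ∥ EA ∩ BA ∥ DE]
4. E_y = 9  [DB ∥ EA ∩ BA ∥ DE]
   → E = (-38/3, 9)
5. F_x = 4/9  [FB · AD = -1166/27 ∩ FD · BA = 1232/27]
6. F_y = 17/3  [FB · AD = -1166/27 ∩ FD · BA = 1232/27]
   → F = (4/9, 17/3)

A = (1/3, 6)
E = (-38/3, 9)
F = (4/9, 17/3)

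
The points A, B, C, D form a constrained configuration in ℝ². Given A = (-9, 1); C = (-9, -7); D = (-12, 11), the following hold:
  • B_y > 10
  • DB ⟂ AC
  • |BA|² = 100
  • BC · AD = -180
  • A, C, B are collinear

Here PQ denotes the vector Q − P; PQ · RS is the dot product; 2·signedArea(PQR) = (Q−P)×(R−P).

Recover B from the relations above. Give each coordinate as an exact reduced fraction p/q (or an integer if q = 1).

B = (-9, 11)

1. B_x = -9  [A, C, B are collinear ∩ DB ⟂ AC]
2. B_y = 11  [A, C, B are collinear ∩ DB ⟂ AC]
   → B = (-9, 11)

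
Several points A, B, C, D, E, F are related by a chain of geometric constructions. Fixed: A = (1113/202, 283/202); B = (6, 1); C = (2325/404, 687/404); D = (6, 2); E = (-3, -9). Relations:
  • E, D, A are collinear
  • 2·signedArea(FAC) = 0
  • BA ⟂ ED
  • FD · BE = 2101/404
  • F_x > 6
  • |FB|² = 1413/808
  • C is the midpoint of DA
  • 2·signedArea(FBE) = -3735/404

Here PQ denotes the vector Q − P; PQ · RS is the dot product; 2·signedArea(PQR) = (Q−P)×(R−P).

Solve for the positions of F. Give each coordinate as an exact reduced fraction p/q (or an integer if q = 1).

F = (2523/404, 929/404)

1. F_x = 2523/404  [2·signedArea(FAC) = 0 ∩ 2·signedArea(FBE) = -3735/404]
2. F_y = 929/404  [2·signedArea(FAC) = 0 ∩ 2·signedArea(FBE) = -3735/404]
   → F = (2523/404, 929/404)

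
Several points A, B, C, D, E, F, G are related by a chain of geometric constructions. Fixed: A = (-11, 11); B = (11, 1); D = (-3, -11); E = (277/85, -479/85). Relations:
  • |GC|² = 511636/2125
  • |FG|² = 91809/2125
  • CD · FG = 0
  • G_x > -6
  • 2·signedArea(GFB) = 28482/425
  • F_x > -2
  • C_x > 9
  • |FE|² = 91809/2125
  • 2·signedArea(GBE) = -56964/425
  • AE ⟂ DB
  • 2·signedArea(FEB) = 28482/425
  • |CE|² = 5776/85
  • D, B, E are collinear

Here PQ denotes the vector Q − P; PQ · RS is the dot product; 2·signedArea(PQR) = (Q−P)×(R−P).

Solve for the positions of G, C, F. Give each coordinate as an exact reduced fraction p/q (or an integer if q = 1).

C = (809/85, -23/85)
F = (-433/425, -274/425)
G = (-2251/425, 1847/425)

1. F_x = -433/425  [line -564/85·x + 658/85·y + -752/425 = 0 ∩ |FE|² = 91809/2125]
2. F_y = -274/425  [line -564/85·x + 658/85·y + -752/425 = 0 ∩ |FE|² = 91809/2125]
   → F = (-433/425, -274/425)
3. G_x = -2251/425  [2·signedArea(GBE) = -56964/425 ∩ 2·signedArea(GFB) = 28482/425]
4. G_y = 1847/425  [2·signedArea(GBE) = -56964/425 ∩ 2·signedArea(GFB) = 28482/425]
   → G = (-2251/425, 1847/425)
5. C_x = 809/85  [line 1818/425·x + -2121/425·y + -17877/425 = 0 ∩ |GC|² = 511636/2125]
6. C_y = -23/85  [line 1818/425·x + -2121/425·y + -17877/425 = 0 ∩ |GC|² = 511636/2125]
   → C = (809/85, -23/85)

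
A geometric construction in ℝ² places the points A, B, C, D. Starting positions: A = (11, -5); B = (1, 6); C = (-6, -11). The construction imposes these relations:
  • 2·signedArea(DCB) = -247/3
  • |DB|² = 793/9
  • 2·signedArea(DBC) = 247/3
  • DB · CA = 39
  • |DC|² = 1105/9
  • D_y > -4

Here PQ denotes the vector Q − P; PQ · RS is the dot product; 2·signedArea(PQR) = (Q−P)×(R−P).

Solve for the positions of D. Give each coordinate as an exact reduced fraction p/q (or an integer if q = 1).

1. D_x = 2  [DB · CA = 39 ∩ 2·signedArea(DBC) = 247/3]
2. D_y = -10/3  [DB · CA = 39 ∩ 2·signedArea(DBC) = 247/3]
   → D = (2, -10/3)

D = (2, -10/3)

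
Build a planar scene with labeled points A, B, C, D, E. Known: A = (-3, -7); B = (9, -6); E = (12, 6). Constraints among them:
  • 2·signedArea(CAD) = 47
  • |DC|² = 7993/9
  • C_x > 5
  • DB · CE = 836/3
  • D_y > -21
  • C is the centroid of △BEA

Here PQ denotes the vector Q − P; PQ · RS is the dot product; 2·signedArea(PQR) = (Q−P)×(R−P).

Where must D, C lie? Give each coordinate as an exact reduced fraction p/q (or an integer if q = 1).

C = (6, -7/3)
D = (-18, -20)

1. C_x = 6  [C is the centroid of △BEA]
2. C_y = -7/3  [C is the centroid of △BEA]
   → C = (6, -7/3)
3. D_x = -18  [DB · CE = 836/3 ∩ 2·signedArea(CAD) = 47]
4. D_y = -20  [DB · CE = 836/3 ∩ 2·signedArea(CAD) = 47]
   → D = (-18, -20)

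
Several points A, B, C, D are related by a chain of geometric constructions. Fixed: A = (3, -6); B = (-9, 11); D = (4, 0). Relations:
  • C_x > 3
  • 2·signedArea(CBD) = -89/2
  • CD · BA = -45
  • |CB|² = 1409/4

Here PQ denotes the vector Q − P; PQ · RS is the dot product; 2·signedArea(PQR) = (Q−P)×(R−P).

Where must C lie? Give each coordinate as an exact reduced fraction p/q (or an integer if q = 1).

C = (7/2, -3)

1. C_x = 7/2  [CD · BA = -45 ∩ 2·signedArea(CBD) = -89/2]
2. C_y = -3  [CD · BA = -45 ∩ 2·signedArea(CBD) = -89/2]
   → C = (7/2, -3)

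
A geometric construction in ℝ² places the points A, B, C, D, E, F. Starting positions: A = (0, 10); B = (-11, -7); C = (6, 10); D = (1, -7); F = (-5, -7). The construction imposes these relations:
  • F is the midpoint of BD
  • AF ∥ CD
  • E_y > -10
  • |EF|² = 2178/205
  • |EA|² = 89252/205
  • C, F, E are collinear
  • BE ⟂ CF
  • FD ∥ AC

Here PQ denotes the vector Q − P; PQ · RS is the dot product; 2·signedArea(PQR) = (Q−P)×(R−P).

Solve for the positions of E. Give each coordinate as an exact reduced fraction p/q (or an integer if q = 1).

E = (-1388/205, -1996/205)

1. E_x = -1388/205  [C, F, E are collinear ∩ BE ⟂ CF]
2. E_y = -1996/205  [C, F, E are collinear ∩ BE ⟂ CF]
   → E = (-1388/205, -1996/205)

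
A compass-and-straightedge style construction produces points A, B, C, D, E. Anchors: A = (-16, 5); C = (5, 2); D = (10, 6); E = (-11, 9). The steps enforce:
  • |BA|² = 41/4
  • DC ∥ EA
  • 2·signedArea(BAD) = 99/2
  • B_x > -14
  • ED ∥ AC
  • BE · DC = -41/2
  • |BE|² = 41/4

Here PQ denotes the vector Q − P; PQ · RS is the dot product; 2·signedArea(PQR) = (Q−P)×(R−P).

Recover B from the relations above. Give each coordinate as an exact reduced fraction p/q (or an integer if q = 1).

B = (-27/2, 7)

1. B_x = -27/2  [BE · DC = -41/2 ∩ 2·signedArea(BAD) = 99/2]
2. B_y = 7  [BE · DC = -41/2 ∩ 2·signedArea(BAD) = 99/2]
   → B = (-27/2, 7)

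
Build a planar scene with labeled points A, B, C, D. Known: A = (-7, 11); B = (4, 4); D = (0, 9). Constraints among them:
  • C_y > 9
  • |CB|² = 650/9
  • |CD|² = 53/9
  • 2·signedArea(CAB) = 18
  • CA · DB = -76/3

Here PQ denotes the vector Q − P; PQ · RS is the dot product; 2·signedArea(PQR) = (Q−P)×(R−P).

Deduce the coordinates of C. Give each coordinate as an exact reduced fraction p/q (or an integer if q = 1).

C = (-7/3, 29/3)

1. C_x = -7/3  [CA · DB = -76/3 ∩ 2·signedArea(CAB) = 18]
2. C_y = 29/3  [CA · DB = -76/3 ∩ 2·signedArea(CAB) = 18]
   → C = (-7/3, 29/3)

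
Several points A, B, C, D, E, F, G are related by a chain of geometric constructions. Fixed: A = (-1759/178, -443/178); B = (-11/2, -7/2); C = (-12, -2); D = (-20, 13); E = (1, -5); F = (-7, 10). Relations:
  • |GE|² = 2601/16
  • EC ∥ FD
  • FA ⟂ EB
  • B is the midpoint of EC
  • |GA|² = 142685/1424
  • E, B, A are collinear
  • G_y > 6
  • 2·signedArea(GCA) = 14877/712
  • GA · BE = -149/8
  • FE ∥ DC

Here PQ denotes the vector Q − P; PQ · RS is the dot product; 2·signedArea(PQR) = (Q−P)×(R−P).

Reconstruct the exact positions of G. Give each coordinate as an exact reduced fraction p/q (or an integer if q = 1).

G = (-5, 25/4)

1. G_x = -5  [GA · BE = -149/8 ∩ 2·signedArea(GCA) = 14877/712]
2. G_y = 25/4  [GA · BE = -149/8 ∩ 2·signedArea(GCA) = 14877/712]
   → G = (-5, 25/4)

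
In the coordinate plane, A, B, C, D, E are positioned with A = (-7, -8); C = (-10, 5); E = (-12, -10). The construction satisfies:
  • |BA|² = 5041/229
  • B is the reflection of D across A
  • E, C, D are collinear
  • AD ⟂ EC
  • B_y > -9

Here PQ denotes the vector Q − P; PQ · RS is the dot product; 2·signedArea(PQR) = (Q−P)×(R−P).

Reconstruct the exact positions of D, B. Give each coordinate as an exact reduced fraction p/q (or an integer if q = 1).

1. D_x = -2668/229  [E, C, D are collinear ∩ AD ⟂ EC]
2. D_y = -1690/229  [E, C, D are collinear ∩ AD ⟂ EC]
   → D = (-2668/229, -1690/229)
3. B_x = -538/229  [B is the reflection of D across A]
4. B_y = -1974/229  [B is the reflection of D across A]
   → B = (-538/229, -1974/229)

B = (-538/229, -1974/229)
D = (-2668/229, -1690/229)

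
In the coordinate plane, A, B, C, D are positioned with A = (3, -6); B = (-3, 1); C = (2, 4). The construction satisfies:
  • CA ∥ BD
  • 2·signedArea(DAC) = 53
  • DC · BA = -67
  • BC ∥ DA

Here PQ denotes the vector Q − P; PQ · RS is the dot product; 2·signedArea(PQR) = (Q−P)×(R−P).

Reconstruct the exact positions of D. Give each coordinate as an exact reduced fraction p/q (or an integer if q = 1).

1. D_x = -2  [BC ∥ DA ∩ CA ∥ BD]
2. D_y = -9  [BC ∥ DA ∩ CA ∥ BD]
   → D = (-2, -9)

D = (-2, -9)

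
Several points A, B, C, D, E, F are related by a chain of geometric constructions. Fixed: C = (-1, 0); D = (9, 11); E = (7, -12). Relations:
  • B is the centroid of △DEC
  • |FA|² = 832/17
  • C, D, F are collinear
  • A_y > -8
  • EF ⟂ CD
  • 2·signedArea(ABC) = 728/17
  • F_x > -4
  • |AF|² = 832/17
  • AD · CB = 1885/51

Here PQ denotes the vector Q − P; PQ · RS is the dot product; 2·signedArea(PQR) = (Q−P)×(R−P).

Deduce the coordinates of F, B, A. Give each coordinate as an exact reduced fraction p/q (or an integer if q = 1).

A = (31/17, -124/17)
B = (5, -1/3)
F = (-57/17, -44/17)

1. F_x = -57/17  [C, D, F are collinear ∩ EF ⟂ CD]
2. F_y = -44/17  [C, D, F are collinear ∩ EF ⟂ CD]
   → F = (-57/17, -44/17)
3. B_x = 5  [B is the centroid of △DEC]
4. B_y = -1/3  [B is the centroid of △DEC]
   → B = (5, -1/3)
5. A_x = 31/17  [2·signedArea(ABC) = 728/17 ∩ AD · CB = 1885/51]
6. A_y = -124/17  [2·signedArea(ABC) = 728/17 ∩ AD · CB = 1885/51]
   → A = (31/17, -124/17)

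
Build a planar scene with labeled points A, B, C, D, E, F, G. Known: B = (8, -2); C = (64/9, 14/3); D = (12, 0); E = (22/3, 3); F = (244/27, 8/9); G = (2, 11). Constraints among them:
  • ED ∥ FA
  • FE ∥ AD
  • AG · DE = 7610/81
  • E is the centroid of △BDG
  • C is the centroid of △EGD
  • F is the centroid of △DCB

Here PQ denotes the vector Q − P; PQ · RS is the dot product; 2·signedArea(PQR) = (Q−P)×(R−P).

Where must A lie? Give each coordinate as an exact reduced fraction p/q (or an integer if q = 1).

1. A_x = 370/27  [FE ∥ AD ∩ ED ∥ FA]
2. A_y = -19/9  [FE ∥ AD ∩ ED ∥ FA]
   → A = (370/27, -19/9)

A = (370/27, -19/9)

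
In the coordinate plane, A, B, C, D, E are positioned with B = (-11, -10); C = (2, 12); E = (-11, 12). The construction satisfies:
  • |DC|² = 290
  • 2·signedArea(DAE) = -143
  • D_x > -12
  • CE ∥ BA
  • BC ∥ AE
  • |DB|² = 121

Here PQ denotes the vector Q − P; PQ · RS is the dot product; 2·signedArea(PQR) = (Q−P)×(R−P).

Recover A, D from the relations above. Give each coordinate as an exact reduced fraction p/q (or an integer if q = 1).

1. A_x = -24  [BC ∥ AE ∩ CE ∥ BA]
2. A_y = -10  [BC ∥ AE ∩ CE ∥ BA]
   → A = (-24, -10)
3. D_x = -11  [line -22·x + 13·y + -255 = 0 ∩ |DB|² = 121]
4. D_y = 1  [line -22·x + 13·y + -255 = 0 ∩ |DB|² = 121]
   → D = (-11, 1)

A = (-24, -10)
D = (-11, 1)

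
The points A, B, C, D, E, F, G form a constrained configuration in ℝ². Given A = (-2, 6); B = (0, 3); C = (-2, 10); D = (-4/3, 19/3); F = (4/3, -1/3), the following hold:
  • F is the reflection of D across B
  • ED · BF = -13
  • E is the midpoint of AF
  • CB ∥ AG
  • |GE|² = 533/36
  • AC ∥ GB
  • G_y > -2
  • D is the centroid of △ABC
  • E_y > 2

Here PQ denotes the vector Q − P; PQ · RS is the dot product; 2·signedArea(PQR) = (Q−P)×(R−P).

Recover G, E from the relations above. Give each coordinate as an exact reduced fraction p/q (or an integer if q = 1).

E = (-1/3, 17/6)
G = (0, -1)

1. G_x = 0  [AC ∥ GB ∩ CB ∥ AG]
2. G_y = -1  [AC ∥ GB ∩ CB ∥ AG]
   → G = (0, -1)
3. E_x = -1/3  [E is the midpoint of AF]
4. E_y = 17/6  [E is the midpoint of AF]
   → E = (-1/3, 17/6)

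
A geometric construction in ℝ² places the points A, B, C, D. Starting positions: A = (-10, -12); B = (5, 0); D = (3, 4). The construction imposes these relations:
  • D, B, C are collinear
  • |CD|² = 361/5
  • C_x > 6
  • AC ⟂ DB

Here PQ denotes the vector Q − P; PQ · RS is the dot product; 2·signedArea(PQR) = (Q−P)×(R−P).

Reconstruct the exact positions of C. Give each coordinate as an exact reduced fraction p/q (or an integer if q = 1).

C = (34/5, -18/5)

1. C_x = 34/5  [D, B, C are collinear ∩ AC ⟂ DB]
2. C_y = -18/5  [D, B, C are collinear ∩ AC ⟂ DB]
   → C = (34/5, -18/5)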